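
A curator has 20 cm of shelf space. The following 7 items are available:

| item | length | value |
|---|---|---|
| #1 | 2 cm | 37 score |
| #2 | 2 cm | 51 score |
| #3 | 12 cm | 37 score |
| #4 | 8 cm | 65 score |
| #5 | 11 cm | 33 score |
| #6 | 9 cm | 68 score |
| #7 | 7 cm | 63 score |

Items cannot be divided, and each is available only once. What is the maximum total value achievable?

This is a 0/1 knapsack; check combinations near the capacity.
- #1+#2+#6+#7: length 2+2+9+7=20, value 37+51+68+63=219
- #1+#2+#4+#7: length 2+2+8+7=19, value 37+51+65+63=216
- #2+#4+#6: length 2+8+9=19, value 51+65+68=184
- #2+#6+#7: length 2+9+7=18, value 51+68+63=182
Best: 219 score.

219 score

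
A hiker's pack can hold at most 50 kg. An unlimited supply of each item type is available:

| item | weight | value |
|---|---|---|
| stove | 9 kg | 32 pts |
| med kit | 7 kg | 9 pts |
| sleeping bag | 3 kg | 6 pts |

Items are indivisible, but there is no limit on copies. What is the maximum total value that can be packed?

Best value-per-unit is stove at 32/9; filling with it alone gives 5×32 = 160.
Optimal mix: 5×stove + 1×sleeping bag → weight 48, value 166.

166 pts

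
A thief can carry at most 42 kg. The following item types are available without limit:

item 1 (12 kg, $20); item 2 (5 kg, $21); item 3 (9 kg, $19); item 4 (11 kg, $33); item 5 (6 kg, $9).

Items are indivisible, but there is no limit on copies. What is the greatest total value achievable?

$168

Best value-per-unit is item 2 at 21/5, and filling with it alone uses weight 8×5=40. No mix of the others beats 8×21 = 168.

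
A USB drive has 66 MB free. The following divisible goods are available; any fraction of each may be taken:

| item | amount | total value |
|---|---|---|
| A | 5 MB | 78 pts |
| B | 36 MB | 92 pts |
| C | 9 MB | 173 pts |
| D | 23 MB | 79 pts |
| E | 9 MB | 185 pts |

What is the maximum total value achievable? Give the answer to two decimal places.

566.11

Take in order of value per unit:
- E (185/9 per unit): all 9 → value 185, running total 185.00
- C (173/9 per unit): all 9 → value 173, running total 358.00
- A (78/5 per unit): all 5 → value 78, running total 436.00
- D (79/23 per unit): all 23 → value 79, running total 515.00
- B (92/36 per unit): 20 of 36 → value 20×92/36 = 51.1111, running total 566.11
Total 566.11.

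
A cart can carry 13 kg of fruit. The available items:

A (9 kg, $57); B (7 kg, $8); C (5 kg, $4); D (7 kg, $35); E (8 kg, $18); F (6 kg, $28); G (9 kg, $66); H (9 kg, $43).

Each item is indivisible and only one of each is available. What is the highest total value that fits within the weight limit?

$66

Check high-value combinations within 13 kg:
- G: weight 9, value 66
- D+F: weight 7+6=13, value 35+28=63
- A: weight 9, value 57
- H: weight 9, value 43
- C+D: weight 5+7=12, value 4+35=39
Best: $66.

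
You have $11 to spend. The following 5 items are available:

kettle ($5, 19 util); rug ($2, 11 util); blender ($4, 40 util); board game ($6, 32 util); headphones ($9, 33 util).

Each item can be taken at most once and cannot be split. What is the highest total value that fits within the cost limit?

72 util

Check high-value combinations within $11:
- blender+board game: cost 4+6=10, value 40+32=72
- kettle+rug+blender: cost 5+2+4=11, value 19+11+40=70
- kettle+blender: cost 5+4=9, value 19+40=59
- rug+blender: cost 2+4=6, value 11+40=51
Best: 72 util.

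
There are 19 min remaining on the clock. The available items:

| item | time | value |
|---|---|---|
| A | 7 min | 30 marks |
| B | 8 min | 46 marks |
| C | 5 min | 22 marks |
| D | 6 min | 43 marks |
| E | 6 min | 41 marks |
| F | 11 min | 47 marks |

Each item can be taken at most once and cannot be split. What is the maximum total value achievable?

114 marks

Check high-value combinations within 19 min:
- A+D+E: time 7+6+6=19, value 30+43+41=114
- B+C+D: time 8+5+6=19, value 46+22+43=111
- B+C+E: time 8+5+6=19, value 46+22+41=109
- C+D+E: time 5+6+6=17, value 22+43+41=106
- A+C+D: time 7+5+6=18, value 30+22+43=95
Best: 114 marks.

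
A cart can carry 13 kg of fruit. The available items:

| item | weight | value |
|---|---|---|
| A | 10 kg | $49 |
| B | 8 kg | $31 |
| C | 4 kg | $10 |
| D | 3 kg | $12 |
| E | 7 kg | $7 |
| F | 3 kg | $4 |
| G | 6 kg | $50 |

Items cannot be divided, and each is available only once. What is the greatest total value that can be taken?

Check high-value combinations within 13 kg:
- C+D+G: weight 4+3+6=13, value 10+12+50=72
- D+F+G: weight 3+3+6=12, value 12+4+50=66
- C+F+G: weight 4+3+6=13, value 10+4+50=64
- D+G: weight 3+6=9, value 12+50=62
Best: $72.

$72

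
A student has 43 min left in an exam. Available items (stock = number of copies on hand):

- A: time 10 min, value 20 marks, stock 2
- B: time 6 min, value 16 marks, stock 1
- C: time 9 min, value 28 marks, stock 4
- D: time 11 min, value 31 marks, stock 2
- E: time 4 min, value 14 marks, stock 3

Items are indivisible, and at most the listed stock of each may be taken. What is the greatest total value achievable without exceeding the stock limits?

132 marks

Top feasible selections:
- 1×C + 2×D + 3×E: time 43, value 132
- 1×B + 2×C + 1×D + 2×E: time 43, value 131
- 2×C + 1×D + 3×E: time 41, value 129
- 3×C + 1×D + 1×E: time 42, value 129
Best: 132 marks.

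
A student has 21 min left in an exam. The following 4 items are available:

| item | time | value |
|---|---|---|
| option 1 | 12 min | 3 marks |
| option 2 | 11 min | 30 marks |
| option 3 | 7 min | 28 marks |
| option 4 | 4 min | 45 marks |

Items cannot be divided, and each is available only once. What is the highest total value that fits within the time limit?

75 marks

Check high-value combinations within 21 min:
- option 2+option 4: time 11+4=15, value 30+45=75
- option 3+option 4: time 7+4=11, value 28+45=73
- option 2+option 3: time 11+7=18, value 30+28=58
- option 1+option 4: time 12+4=16, value 3+45=48
Best: 75 marks.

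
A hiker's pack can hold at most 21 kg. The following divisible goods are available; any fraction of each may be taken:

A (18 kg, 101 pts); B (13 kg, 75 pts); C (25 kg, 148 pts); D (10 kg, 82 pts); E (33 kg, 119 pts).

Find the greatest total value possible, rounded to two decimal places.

Take in order of value per unit:
- D (82/10 per unit): all 10 → value 82, running total 82.00
- C (148/25 per unit): 11 of 25 → value 11×148/25 = 65.1200, running total 147.12
Total 147.12.

147.12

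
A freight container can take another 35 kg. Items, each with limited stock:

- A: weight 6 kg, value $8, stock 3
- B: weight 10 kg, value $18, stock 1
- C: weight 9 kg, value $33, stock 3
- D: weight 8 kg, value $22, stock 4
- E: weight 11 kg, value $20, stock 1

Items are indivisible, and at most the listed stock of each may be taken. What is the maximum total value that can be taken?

$121

Top feasible selections:
- 3×C + 1×D: weight 35, value 121
- 2×C + 2×D: weight 34, value 110
Best: $121.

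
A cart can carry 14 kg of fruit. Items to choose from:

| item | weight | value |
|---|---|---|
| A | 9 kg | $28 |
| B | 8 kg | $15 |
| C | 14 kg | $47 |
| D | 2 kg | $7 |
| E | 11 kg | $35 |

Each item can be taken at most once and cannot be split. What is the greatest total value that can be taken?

$47

Check high-value combinations within 14 kg:
- C: weight 14, value 47
- D+E: weight 2+11=13, value 7+35=42
- A+D: weight 9+2=11, value 28+7=35
Best: $47.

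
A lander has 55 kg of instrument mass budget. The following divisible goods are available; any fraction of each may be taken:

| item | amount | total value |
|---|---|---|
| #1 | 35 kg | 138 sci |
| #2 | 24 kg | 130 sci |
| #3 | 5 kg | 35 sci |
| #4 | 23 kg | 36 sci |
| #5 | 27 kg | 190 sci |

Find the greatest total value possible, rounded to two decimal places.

349.58

Take in order of value per unit:
- #5 (190/27 per unit): all 27 → value 190, running total 190.00
- #3 (35/5 per unit): all 5 → value 35, running total 225.00
- #2 (130/24 per unit): 23 of 24 → value 23×130/24 = 124.5833, running total 349.58
Total 349.58.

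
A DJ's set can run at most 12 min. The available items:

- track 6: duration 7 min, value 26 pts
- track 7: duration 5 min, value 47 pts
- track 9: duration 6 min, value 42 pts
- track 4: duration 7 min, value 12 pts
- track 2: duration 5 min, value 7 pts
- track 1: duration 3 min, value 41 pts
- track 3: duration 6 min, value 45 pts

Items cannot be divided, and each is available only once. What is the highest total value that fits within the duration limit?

This is a 0/1 knapsack; check combinations near the capacity.
- track 7+track 3: duration 5+6=11, value 47+45=92
- track 7+track 9: duration 5+6=11, value 47+42=89
- track 7+track 1: duration 5+3=8, value 47+41=88
Best: 92 pts.

92 pts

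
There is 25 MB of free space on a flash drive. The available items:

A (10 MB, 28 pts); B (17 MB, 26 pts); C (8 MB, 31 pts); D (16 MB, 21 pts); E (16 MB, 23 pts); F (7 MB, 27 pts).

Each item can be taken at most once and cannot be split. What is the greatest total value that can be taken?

Check high-value combinations within 25 MB:
- A+C+F: size 10+8+7=25, value 28+31+27=86
- A+C: size 10+8=18, value 28+31=59
- C+F: size 8+7=15, value 31+27=58
- B+C: size 17+8=25, value 26+31=57
- A+F: size 10+7=17, value 28+27=55
Best: 86 pts.

86 pts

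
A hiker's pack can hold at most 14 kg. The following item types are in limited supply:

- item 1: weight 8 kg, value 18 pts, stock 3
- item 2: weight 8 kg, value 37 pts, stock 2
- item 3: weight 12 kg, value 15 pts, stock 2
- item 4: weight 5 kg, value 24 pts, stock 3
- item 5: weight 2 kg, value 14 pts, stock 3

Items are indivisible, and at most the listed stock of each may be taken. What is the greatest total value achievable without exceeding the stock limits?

Best selections within weight 14 and stock limits:
- 1×item 2 + 3×item 5: weight 14, value 79
- 2×item 4 + 2×item 5: weight 14, value 76
- 1×item 4 + 3×item 5: weight 11, value 66
Best: 79 pts.

79 pts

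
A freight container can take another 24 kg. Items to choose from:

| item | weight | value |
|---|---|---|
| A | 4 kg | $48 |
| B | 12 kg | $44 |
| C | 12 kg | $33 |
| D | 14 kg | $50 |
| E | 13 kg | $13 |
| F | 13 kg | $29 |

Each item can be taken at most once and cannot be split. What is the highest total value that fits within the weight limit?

Check high-value combinations within 24 kg:
- A+D: weight 4+14=18, value 48+50=98
- A+B: weight 4+12=16, value 48+44=92
- A+C: weight 4+12=16, value 48+33=81
- A+F: weight 4+13=17, value 48+29=77
Best: $98.

$98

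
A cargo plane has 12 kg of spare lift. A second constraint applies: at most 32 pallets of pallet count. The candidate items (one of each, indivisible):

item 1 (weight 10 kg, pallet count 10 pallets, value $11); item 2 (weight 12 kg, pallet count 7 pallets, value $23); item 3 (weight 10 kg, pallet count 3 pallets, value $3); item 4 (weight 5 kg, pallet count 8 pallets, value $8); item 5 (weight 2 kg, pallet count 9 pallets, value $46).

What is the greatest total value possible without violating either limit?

$57

Feasible sets respecting both limits:
- item 1+item 5: weight 12, pallet count 19, value 57
- item 4+item 5: weight 7, pallet count 17, value 54
- item 3+item 5: weight 12, pallet count 12, value 49
- item 5: weight 2, pallet count 9, value 46
Best: $57.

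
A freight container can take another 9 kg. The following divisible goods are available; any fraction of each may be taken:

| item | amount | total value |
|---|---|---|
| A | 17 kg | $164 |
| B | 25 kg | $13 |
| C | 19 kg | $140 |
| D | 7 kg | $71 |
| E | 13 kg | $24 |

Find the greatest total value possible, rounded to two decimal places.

Take in order of value per unit:
- D (71/7 per unit): all 7 → value 71, running total 71.00
- A (164/17 per unit): 2 of 17 → value 2×164/17 = 19.2941, running total 90.29
Total 90.29.

90.29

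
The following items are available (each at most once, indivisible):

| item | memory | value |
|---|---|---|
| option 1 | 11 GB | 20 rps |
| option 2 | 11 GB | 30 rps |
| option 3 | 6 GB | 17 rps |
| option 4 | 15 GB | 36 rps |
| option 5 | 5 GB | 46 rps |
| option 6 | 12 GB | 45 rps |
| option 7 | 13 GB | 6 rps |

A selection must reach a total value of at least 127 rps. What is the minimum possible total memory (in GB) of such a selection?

32

Subsets with value ≥ 127, sorted by total memory:
- option 4+option 5+option 6: memory 32, value 127
- option 2+option 3+option 5+option 6: memory 34, value 138
- option 1+option 3+option 5+option 6: memory 34, value 128
- option 2+option 3+option 4+option 5: memory 37, value 129
Minimum memory: 32 GB.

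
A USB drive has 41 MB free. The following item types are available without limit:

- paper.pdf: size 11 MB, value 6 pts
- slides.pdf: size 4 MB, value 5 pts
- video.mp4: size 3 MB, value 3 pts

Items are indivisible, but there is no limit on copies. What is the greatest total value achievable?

50 pts

Best value-per-unit is slides.pdf at 5/4, and filling with it alone uses size 10×4=40. No mix of the others beats 10×5 = 50.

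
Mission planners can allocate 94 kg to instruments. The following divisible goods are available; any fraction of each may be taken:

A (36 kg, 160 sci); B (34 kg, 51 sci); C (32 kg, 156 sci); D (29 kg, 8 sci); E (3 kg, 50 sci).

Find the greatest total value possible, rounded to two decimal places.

400.50

Take in order of value per unit:
- E (50/3 per unit): all 3 → value 50, running total 50.00
- C (156/32 per unit): all 32 → value 156, running total 206.00
- A (160/36 per unit): all 36 → value 160, running total 366.00
- B (51/34 per unit): 23 of 34 → value 23×51/34 = 34.5000, running total 400.50
Total 400.50.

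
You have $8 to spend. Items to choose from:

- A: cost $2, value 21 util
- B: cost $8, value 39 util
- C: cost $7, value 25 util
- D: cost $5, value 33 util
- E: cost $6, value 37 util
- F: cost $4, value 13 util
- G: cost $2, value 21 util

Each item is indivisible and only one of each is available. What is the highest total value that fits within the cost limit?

This is a 0/1 knapsack; check combinations near the capacity.
- A+E: cost 2+6=8, value 21+37=58
- E+G: cost 6+2=8, value 37+21=58
- A+F+G: cost 2+4+2=8, value 21+13+21=55
- A+D: cost 2+5=7, value 21+33=54
- D+G: cost 5+2=7, value 33+21=54
Best: 58 util.

58 util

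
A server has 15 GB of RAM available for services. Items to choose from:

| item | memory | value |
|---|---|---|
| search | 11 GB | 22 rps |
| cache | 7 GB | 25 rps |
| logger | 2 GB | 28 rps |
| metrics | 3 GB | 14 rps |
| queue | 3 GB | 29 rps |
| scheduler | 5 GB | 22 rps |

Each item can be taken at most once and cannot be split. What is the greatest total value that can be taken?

This is a 0/1 knapsack; check combinations near the capacity.
- cache+logger+metrics+queue: memory 7+2+3+3=15, value 25+28+14+29=96
- logger+metrics+queue+scheduler: memory 2+3+3+5=13, value 28+14+29+22=93
- cache+logger+queue: memory 7+2+3=12, value 25+28+29=82
- logger+queue+scheduler: memory 2+3+5=10, value 28+29+22=79
Best: 96 rps.

96 rps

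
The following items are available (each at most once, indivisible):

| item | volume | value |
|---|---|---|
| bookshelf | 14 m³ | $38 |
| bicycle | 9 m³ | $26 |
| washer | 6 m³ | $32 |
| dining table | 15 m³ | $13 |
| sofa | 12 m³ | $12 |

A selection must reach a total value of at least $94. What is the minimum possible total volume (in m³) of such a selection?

29

Subsets with value ≥ 94, sorted by total volume:
- bookshelf+bicycle+washer: volume 29, value 96
- bookshelf+bicycle+washer+sofa: volume 41, value 108
Minimum volume: 29 m³.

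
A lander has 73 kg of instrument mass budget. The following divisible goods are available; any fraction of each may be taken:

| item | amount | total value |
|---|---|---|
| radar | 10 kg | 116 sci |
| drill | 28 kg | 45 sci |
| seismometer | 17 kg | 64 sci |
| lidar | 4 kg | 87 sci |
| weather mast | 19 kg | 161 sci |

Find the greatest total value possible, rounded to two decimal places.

464.96

Take in order of value per unit:
- lidar (87/4 per unit): all 4 → value 87, running total 87.00
- radar (116/10 per unit): all 10 → value 116, running total 203.00
- weather mast (161/19 per unit): all 19 → value 161, running total 364.00
- seismometer (64/17 per unit): all 17 → value 64, running total 428.00
- drill (45/28 per unit): 23 of 28 → value 23×45/28 = 36.9643, running total 464.96
Total 464.96.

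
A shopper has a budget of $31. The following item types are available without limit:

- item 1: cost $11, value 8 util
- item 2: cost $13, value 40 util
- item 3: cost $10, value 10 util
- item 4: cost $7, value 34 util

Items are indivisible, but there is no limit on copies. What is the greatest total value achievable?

Best value-per-unit is item 4 at 34/7, and filling with it alone uses cost 4×7=28. No mix of the others beats 4×34 = 136.

136 util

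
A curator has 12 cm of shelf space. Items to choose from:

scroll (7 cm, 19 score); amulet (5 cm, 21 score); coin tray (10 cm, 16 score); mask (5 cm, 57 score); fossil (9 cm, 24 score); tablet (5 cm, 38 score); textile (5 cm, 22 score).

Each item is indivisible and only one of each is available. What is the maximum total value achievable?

Check high-value combinations within 12 cm:
- mask+tablet: length 5+5=10, value 57+38=95
- mask+textile: length 5+5=10, value 57+22=79
- amulet+mask: length 5+5=10, value 21+57=78
- scroll+mask: length 7+5=12, value 19+57=76
Best: 95 score.

95 score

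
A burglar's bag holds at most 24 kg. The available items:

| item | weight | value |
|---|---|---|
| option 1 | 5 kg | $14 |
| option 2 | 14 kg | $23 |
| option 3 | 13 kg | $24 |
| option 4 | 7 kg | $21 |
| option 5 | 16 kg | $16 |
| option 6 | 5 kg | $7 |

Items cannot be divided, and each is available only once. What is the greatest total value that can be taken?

Check high-value combinations within 24 kg:
- option 3+option 4: weight 13+7=20, value 24+21=45
- option 1+option 3+option 6: weight 5+13+5=23, value 14+24+7=45
- option 2+option 4: weight 14+7=21, value 23+21=44
Best: $45.

$45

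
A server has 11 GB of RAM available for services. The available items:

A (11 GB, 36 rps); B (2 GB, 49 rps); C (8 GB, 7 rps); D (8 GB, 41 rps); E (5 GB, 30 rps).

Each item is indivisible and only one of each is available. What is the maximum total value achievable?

90 rps

Check high-value combinations within 11 GB:
- B+D: memory 2+8=10, value 49+41=90
- B+E: memory 2+5=7, value 49+30=79
- B+C: memory 2+8=10, value 49+7=56
Best: 90 rps.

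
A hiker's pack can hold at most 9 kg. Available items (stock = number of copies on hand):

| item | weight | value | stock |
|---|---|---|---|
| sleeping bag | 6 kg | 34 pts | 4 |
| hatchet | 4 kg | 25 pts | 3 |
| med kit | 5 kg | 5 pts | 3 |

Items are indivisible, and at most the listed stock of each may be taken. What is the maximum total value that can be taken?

50 pts

Best selections within weight 9 and stock limits:
- 2×hatchet: weight 8, value 50
- 1×sleeping bag: weight 6, value 34
Best: 50 pts.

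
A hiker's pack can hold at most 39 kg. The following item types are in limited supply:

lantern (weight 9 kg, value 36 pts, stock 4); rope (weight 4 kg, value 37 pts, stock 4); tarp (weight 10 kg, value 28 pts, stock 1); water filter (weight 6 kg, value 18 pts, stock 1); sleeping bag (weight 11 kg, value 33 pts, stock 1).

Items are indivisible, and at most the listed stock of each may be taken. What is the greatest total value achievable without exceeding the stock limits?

220 pts

Top feasible selections:
- 2×lantern + 4×rope: weight 34, value 220
- 3×lantern + 3×rope: weight 39, value 219
- 1×lantern + 4×rope + 1×sleeping bag: weight 36, value 217
- 1×lantern + 4×rope + 1×tarp: weight 35, value 212
Best: 220 pts.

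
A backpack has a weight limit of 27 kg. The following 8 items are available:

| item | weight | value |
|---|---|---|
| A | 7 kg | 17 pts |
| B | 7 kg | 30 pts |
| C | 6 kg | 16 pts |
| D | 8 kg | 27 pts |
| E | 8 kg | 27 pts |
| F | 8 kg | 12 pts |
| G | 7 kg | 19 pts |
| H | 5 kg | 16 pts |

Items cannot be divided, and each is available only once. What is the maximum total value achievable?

Check high-value combinations within 27 kg:
- B+D+G+H: weight 7+8+7+5=27, value 30+27+19+16=92
- B+E+G+H: weight 7+8+7+5=27, value 30+27+19+16=92
- A+B+D+H: weight 7+7+8+5=27, value 17+30+27+16=90
- A+B+E+H: weight 7+7+8+5=27, value 17+30+27+16=90
- B+C+D+H: weight 7+6+8+5=26, value 30+16+27+16=89
Best: 92 pts.

92 pts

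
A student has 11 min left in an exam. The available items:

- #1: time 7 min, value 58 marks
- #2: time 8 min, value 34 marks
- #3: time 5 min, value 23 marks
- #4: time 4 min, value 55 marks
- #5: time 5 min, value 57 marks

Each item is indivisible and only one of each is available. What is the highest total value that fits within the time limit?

113 marks

This is a 0/1 knapsack; check combinations near the capacity.
- #1+#4: time 7+4=11, value 58+55=113
- #4+#5: time 4+5=9, value 55+57=112
- #3+#5: time 5+5=10, value 23+57=80
- #3+#4: time 5+4=9, value 23+55=78
Best: 113 marks.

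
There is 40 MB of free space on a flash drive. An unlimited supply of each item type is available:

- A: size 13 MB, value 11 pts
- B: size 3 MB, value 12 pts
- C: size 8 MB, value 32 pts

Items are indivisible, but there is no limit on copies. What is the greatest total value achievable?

160 pts

Best value-per-unit is B at 12/3; filling with it alone gives 13×12 = 156.
Optimal mix: 8×B + 2×C → size 40, value 160.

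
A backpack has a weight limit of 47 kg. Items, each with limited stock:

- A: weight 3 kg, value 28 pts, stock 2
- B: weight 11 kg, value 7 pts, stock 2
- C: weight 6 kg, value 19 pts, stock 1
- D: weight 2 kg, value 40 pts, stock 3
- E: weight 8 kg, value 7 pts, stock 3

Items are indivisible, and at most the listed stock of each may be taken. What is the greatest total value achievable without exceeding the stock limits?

216 pts

Best selections within weight 47 and stock limits:
- 2×A + 1×C + 3×D + 3×E: weight 42, value 216
- 2×A + 1×B + 1×C + 3×D + 2×E: weight 45, value 216
- 2×A + 1×C + 3×D + 2×E: weight 34, value 209
Best: 216 pts.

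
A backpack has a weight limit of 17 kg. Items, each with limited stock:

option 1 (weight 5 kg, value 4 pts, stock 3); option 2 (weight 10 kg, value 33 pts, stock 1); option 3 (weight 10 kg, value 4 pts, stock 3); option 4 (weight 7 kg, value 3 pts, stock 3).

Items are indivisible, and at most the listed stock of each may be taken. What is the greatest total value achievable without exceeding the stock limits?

Top feasible selections:
- 1×option 1 + 1×option 2: weight 15, value 37
- 1×option 2 + 1×option 4: weight 17, value 36
- 1×option 2: weight 10, value 33
- 3×option 1: weight 15, value 12
Best: 37 pts.

37 pts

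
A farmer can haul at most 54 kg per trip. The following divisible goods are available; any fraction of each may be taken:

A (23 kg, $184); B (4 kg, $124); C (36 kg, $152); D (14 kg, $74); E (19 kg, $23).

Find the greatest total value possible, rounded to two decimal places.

436.89

Take in order of value per unit:
- B (124/4 per unit): all 4 → value 124, running total 124.00
- A (184/23 per unit): all 23 → value 184, running total 308.00
- D (74/14 per unit): all 14 → value 74, running total 382.00
- C (152/36 per unit): 13 of 36 → value 13×152/36 = 54.8889, running total 436.89
Total 436.89.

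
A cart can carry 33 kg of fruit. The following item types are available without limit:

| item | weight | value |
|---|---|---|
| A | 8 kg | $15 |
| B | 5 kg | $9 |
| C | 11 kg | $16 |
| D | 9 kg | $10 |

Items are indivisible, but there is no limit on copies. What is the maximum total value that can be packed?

Best value-per-unit is A at 15/8, and filling with it alone uses weight 4×8=32. No mix of the others beats 4×15 = 60.

$60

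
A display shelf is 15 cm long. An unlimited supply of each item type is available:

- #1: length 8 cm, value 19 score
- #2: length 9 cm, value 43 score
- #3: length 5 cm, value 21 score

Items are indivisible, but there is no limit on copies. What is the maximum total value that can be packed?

64 score

Best value-per-unit is #2 at 43/9; filling with it alone gives 1×43 = 43.
Optimal mix: 1×#2 + 1×#3 → length 14, value 64.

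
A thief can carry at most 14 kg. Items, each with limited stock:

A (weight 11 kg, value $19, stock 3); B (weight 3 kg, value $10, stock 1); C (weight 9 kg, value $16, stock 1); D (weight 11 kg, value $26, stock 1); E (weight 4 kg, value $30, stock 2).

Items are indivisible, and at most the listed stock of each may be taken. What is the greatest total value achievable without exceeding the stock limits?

Best selections within weight 14 and stock limits:
- 1×B + 2×E: weight 11, value 70
- 2×E: weight 8, value 60
Best: $70.

$70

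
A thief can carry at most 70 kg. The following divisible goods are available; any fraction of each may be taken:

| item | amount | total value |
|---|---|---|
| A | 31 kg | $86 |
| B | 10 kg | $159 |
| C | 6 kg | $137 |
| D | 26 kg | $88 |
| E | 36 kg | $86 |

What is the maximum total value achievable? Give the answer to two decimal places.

Take in order of value per unit:
- C (137/6 per unit): all 6 → value 137, running total 137.00
- B (159/10 per unit): all 10 → value 159, running total 296.00
- D (88/26 per unit): all 26 → value 88, running total 384.00
- A (86/31 per unit): 28 of 31 → value 28×86/31 = 77.6774, running total 461.68
Total 461.68.

461.68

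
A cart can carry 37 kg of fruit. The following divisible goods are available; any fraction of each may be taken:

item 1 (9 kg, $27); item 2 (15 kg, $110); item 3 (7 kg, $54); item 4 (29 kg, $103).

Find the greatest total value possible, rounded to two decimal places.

217.28

Take in order of value per unit:
- item 3 (54/7 per unit): all 7 → value 54, running total 54.00
- item 2 (110/15 per unit): all 15 → value 110, running total 164.00
- item 4 (103/29 per unit): 15 of 29 → value 15×103/29 = 53.2759, running total 217.28
Total 217.28.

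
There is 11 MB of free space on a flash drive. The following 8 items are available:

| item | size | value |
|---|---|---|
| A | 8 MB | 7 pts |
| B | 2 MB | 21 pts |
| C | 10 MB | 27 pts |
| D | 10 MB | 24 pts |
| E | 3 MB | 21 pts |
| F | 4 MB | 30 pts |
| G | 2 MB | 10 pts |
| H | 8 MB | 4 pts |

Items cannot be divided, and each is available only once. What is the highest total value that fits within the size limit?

82 pts

Check high-value combinations within 11 MB:
- B+E+F+G: size 2+3+4+2=11, value 21+21+30+10=82
- B+E+F: size 2+3+4=9, value 21+21+30=72
- B+F+G: size 2+4+2=8, value 21+30+10=61
Best: 82 pts.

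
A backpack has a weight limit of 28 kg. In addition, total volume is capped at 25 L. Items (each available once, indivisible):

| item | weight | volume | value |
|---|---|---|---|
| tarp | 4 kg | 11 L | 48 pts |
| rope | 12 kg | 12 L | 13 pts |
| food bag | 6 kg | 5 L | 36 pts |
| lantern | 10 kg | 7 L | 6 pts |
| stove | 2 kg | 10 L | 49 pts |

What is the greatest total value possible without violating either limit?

97 pts

Feasible sets respecting both limits:
- tarp+stove: weight 6, volume 21, value 97
- food bag+lantern+stove: weight 18, volume 22, value 91
- tarp+food bag+lantern: weight 20, volume 23, value 90
- food bag+stove: weight 8, volume 15, value 85
Best: 97 pts.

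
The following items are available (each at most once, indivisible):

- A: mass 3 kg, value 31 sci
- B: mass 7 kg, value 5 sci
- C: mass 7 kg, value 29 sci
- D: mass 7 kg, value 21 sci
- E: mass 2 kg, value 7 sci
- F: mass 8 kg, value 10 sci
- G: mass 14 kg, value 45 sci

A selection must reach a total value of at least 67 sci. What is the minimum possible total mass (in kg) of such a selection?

Subsets with value ≥ 67, sorted by total mass:
- A+C+E: mass 12, value 67
- A+C+D: mass 17, value 81
- A+G: mass 17, value 76
- A+C+F: mass 18, value 70
Minimum mass: 12 kg.

12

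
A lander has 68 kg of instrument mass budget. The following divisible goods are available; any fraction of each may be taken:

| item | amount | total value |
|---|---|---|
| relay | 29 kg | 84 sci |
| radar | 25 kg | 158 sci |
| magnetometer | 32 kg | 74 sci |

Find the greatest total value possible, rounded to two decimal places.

274.38

Take in order of value per unit:
- radar (158/25 per unit): all 25 → value 158, running total 158.00
- relay (84/29 per unit): all 29 → value 84, running total 242.00
- magnetometer (74/32 per unit): 14 of 32 → value 14×74/32 = 32.3750, running total 274.38
Total 274.38.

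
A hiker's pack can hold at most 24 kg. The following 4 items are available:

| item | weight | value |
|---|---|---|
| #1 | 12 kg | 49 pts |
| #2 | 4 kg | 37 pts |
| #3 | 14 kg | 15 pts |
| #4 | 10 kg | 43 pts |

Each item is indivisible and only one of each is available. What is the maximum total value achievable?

92 pts

This is a 0/1 knapsack; check combinations near the capacity.
- #1+#4: weight 12+10=22, value 49+43=92
- #1+#2: weight 12+4=16, value 49+37=86
- #2+#4: weight 4+10=14, value 37+43=80
- #3+#4: weight 14+10=24, value 15+43=58
- #2+#3: weight 4+14=18, value 37+15=52
Best: 92 pts.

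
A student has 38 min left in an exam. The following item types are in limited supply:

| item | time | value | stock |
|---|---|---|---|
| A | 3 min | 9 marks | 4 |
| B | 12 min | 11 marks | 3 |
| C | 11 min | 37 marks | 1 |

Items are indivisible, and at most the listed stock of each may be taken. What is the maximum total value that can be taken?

Best selections within time 38 and stock limits:
- 4×A + 1×B + 1×C: time 35, value 84
- 3×A + 1×B + 1×C: time 32, value 75
- 4×A + 1×C: time 23, value 73
Best: 84 marks.

84 marks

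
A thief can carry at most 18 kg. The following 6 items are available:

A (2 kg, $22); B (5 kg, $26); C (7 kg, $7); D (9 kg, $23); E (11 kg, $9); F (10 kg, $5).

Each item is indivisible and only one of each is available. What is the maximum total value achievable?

$71

Check high-value combinations within 18 kg:
- A+B+D: weight 2+5+9=16, value 22+26+23=71
- A+B+E: weight 2+5+11=18, value 22+26+9=57
- A+B+C: weight 2+5+7=14, value 22+26+7=55
- A+B+F: weight 2+5+10=17, value 22+26+5=53
- A+C+D: weight 2+7+9=18, value 22+7+23=52
Best: $71.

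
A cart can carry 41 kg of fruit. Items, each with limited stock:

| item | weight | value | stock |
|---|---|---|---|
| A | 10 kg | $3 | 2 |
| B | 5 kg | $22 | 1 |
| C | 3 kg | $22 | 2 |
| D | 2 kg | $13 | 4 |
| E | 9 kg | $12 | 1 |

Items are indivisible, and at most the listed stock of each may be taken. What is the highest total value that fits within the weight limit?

$133

Best selections within weight 41 and stock limits:
- 1×A + 1×B + 2×C + 4×D + 1×E: weight 38, value 133
- 1×B + 2×C + 4×D + 1×E: weight 28, value 130
- 2×A + 1×B + 2×C + 4×D: weight 39, value 124
- 1×A + 1×B + 2×C + 4×D: weight 29, value 121
Best: $133.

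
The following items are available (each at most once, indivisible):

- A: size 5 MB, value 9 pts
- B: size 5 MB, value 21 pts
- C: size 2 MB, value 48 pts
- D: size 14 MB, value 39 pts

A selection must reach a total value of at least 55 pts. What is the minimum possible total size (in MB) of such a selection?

7

Subsets with value ≥ 55, sorted by total size:
- B+C: size 7, value 69
- A+C: size 7, value 57
- A+B+C: size 12, value 78
Minimum size: 7 MB.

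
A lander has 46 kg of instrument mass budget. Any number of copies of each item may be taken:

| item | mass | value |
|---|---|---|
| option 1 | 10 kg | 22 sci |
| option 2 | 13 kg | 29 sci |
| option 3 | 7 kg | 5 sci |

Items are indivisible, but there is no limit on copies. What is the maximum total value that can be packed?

102 sci

Best value-per-unit is option 2 at 29/13; filling with it alone gives 3×29 = 87.
Optimal mix: 2×option 1 + 2×option 2 → mass 46, value 102.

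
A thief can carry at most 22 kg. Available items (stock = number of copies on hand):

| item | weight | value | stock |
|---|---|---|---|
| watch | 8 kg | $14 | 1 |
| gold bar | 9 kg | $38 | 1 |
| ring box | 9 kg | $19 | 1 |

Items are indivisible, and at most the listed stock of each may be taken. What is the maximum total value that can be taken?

$57

Top feasible selections:
- 1×gold bar + 1×ring box: weight 18, value 57
- 1×watch + 1×gold bar: weight 17, value 52
- 1×gold bar: weight 9, value 38
- 1×watch + 1×ring box: weight 17, value 33
Best: $57.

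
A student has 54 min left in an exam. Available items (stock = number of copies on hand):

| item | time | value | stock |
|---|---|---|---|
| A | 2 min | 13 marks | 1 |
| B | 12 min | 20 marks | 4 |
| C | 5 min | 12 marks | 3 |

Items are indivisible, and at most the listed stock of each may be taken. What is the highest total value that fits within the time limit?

109 marks

Top feasible selections:
- 1×A + 3×B + 3×C: time 53, value 109
- 1×A + 3×B + 2×C: time 48, value 97
- 3×B + 3×C: time 51, value 96
- 1×A + 4×B: time 50, value 93
Best: 109 marks.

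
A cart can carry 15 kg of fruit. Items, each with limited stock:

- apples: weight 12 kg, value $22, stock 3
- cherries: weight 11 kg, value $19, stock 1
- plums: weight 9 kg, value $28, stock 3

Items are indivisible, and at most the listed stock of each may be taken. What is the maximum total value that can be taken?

$28

Best selections within weight 15 and stock limits:
- 1×plums: weight 9, value 28
- 1×apples: weight 12, value 22
Best: $28.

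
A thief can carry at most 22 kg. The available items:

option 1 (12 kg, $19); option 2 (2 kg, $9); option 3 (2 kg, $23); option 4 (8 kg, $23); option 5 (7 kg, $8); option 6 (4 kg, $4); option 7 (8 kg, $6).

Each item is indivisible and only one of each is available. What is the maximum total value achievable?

Check high-value combinations within 22 kg:
- option 1+option 3+option 4: weight 12+2+8=22, value 19+23+23=65
- option 2+option 3+option 4+option 5: weight 2+2+8+7=19, value 9+23+23+8=63
- option 2+option 3+option 4+option 7: weight 2+2+8+8=20, value 9+23+23+6=61
- option 2+option 3+option 4+option 6: weight 2+2+8+4=16, value 9+23+23+4=59
- option 3+option 4+option 5+option 6: weight 2+8+7+4=21, value 23+23+8+4=58
Best: $65.

$65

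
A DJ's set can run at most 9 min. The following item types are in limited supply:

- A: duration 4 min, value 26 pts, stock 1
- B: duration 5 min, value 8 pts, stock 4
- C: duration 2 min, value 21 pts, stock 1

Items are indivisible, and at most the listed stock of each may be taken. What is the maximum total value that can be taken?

47 pts

Top feasible selections:
- 1×A + 1×C: duration 6, value 47
- 1×A + 1×B: duration 9, value 34
- 1×B + 1×C: duration 7, value 29
- 1×A: duration 4, value 26
Best: 47 pts.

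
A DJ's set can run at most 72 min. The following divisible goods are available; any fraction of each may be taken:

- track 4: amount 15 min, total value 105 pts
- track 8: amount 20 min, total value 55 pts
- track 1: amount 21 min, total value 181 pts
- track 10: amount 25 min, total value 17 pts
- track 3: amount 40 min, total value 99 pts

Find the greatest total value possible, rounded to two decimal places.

Take in order of value per unit:
- track 1 (181/21 per unit): all 21 → value 181, running total 181.00
- track 4 (105/15 per unit): all 15 → value 105, running total 286.00
- track 8 (55/20 per unit): all 20 → value 55, running total 341.00
- track 3 (99/40 per unit): 16 of 40 → value 16×99/40 = 39.6000, running total 380.60
Total 380.60.

380.60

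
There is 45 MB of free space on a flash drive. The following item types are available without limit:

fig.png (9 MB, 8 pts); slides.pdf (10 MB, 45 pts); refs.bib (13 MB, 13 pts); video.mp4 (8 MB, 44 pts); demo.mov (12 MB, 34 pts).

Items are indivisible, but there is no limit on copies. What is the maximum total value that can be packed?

Best value-per-unit is video.mp4 at 44/8; filling with it alone gives 5×44 = 220.
Optimal mix: 2×slides.pdf + 3×video.mp4 → size 44, value 222.

222 pts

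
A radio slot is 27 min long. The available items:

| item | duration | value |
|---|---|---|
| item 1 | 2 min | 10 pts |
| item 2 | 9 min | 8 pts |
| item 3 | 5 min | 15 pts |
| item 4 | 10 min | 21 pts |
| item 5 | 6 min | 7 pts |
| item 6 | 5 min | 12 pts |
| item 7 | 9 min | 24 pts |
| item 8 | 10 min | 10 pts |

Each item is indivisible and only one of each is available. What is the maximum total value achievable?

70 pts

Check high-value combinations within 27 min:
- item 1+item 3+item 4+item 7: duration 2+5+10+9=26, value 10+15+21+24=70
- item 1+item 3+item 5+item 6+item 7: duration 2+5+6+5+9=27, value 10+15+7+12+24=68
- item 1+item 4+item 6+item 7: duration 2+10+5+9=26, value 10+21+12+24=67
- item 1+item 4+item 5+item 7: duration 2+10+6+9=27, value 10+21+7+24=62
Best: 70 pts.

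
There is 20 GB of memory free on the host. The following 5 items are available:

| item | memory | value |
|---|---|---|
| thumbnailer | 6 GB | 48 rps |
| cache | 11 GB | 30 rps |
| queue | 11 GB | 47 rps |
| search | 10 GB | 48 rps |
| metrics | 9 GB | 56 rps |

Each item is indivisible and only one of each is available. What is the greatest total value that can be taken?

104 rps

Check high-value combinations within 20 GB:
- thumbnailer+metrics: memory 6+9=15, value 48+56=104
- search+metrics: memory 10+9=19, value 48+56=104
- queue+metrics: memory 11+9=20, value 47+56=103
- thumbnailer+search: memory 6+10=16, value 48+48=96
- thumbnailer+queue: memory 6+11=17, value 48+47=95
Best: 104 rps.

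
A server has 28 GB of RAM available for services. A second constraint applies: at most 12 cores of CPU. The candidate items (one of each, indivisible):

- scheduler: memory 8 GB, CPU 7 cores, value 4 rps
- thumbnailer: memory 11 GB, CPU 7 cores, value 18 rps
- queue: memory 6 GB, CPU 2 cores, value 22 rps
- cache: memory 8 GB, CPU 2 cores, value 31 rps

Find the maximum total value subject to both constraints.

Feasible sets respecting both limits:
- thumbnailer+queue+cache: memory 25, CPU 11, value 71
- scheduler+queue+cache: memory 22, CPU 11, value 57
- queue+cache: memory 14, CPU 4, value 53
Best: 71 rps.

71 rps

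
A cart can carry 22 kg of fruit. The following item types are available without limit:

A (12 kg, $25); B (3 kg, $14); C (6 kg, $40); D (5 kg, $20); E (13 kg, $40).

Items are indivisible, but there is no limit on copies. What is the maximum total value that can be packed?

$134

Best value-per-unit is C at 40/6; filling with it alone gives 3×40 = 120.
Optimal mix: 1×B + 3×C → weight 21, value 134.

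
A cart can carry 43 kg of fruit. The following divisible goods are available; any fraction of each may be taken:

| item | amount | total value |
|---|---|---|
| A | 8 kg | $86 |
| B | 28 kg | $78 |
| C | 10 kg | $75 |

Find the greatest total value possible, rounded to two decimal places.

Take in order of value per unit:
- A (86/8 per unit): all 8 → value 86, running total 86.00
- C (75/10 per unit): all 10 → value 75, running total 161.00
- B (78/28 per unit): 25 of 28 → value 25×78/28 = 69.6429, running total 230.64
Total 230.64.

230.64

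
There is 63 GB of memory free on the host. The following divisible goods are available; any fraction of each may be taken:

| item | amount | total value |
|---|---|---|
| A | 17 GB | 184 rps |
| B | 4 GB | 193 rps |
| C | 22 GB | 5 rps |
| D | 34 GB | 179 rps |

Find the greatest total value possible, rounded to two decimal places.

557.82

Take in order of value per unit:
- B (193/4 per unit): all 4 → value 193, running total 193.00
- A (184/17 per unit): all 17 → value 184, running total 377.00
- D (179/34 per unit): all 34 → value 179, running total 556.00
- C (5/22 per unit): 8 of 22 → value 8×5/22 = 1.8182, running total 557.82
Total 557.82.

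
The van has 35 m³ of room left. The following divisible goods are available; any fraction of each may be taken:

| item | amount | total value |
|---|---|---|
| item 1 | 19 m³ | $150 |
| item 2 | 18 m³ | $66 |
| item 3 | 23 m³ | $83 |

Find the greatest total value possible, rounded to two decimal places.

Take in order of value per unit:
- item 1 (150/19 per unit): all 19 → value 150, running total 150.00
- item 2 (66/18 per unit): 16 of 18 → value 16×66/18 = 58.6667, running total 208.67
Total 208.67.

208.67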